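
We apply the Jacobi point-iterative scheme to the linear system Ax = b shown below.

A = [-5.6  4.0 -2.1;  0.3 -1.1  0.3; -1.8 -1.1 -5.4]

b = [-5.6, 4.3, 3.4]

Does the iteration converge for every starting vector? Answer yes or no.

yes

Diagonal D = diag(-5.6, -1.1, -5.4); L, U strict lower/upper.
T_J = -D⁻¹(L+U): T[1,2] = -(0.3)/(-1.1) = +0.2727; T[1,1] = 0.
  T[0,:] = [+0.0000 +0.7143 -0.3750]
  T[1,:] = [+0.2727 +0.0000 +0.2727]
  T[2,:] = [-0.3333 -0.2037 +0.0000]
eigenvalue magnitudes: 0.5830, 0.3881, 0.1949.
ρ = 0.5830; 0.5830 < 1: convergent.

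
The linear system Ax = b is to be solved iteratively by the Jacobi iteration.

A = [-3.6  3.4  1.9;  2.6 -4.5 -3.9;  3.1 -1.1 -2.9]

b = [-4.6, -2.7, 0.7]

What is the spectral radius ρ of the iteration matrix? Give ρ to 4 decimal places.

A = D + L + U where D = diag(-3.6, -4.5, -2.9).
T_J = -D⁻¹(L+U): T[0,2] = -(1.9)/(-3.6) = +0.5278; T[0,0] = 0.
  T[0,:] = [+0.0000 +0.9444 +0.5278]
  T[1,:] = [+0.5778 +0.0000 -0.8667]
  T[2,:] = [+1.0690 -0.3793 +0.0000]
|eigenvalues of T|: 1.4557, 0.8249, 0.8249.
ρ = 1.4557; 1.4557 > 1: divergent.

1.4557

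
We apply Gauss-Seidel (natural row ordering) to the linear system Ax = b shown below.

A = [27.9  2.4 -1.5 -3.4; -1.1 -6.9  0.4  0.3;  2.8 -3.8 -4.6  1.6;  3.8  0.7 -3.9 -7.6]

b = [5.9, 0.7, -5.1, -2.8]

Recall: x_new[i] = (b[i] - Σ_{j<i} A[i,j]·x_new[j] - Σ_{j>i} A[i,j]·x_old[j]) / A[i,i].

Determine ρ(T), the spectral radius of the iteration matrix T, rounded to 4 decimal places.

0.2126

Diagonal D = diag(27.9, -6.9, -4.6, -7.6); L, U strict lower/upper.
Gauss-Seidel: T = -(D+L)⁻¹U, row 0 first, T[0,2] = -(-1.5)/(27.9) = +0.0538; later rows by forward substitution.
  T[0,:] = [+0.0000 -0.0860 +0.0538 +0.1219]
  T[1,:] = [+0.0000 +0.0137 +0.0494 +0.0241]
  T[2,:] = [+0.0000 -0.0637 -0.0081 +0.4021]
  T[3,:] = [+0.0000 -0.0091 +0.0356 -0.1432]
moduli |λ_i(T)| = 0.2126, 0.0639, 0.0639, 0.0000.
spectral radius ρ = 0.2126; 0.2126 < 1, so it converges for any x₀.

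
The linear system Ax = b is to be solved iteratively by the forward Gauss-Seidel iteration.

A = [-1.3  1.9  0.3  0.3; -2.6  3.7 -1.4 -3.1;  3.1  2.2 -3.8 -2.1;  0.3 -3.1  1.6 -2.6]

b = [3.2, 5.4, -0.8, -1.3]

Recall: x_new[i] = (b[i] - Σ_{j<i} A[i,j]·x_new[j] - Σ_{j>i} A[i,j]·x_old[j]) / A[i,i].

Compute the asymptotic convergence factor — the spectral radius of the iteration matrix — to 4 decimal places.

Let D = diag(-1.3, 3.7, -3.8, -2.6); L, U the strict triangles.
Gauss-Seidel: T = -(D+L)⁻¹U, row 0 first, T[0,1] = -(1.9)/(-1.3) = +1.4615; later rows by forward substitution.
  T[0,:] = [+0.0000 +1.4615 +0.2308 +0.2308]
  T[1,:] = [+0.0000 +1.0270 +0.5405 +1.0000]
  T[2,:] = [+0.0000 +1.7869 +0.5012 +0.2146]
  T[3,:] = [+0.0000 +0.0437 -0.3094 -1.0336]
|eigenvalues of T|: 1.6785, 1.2014, 0.0175, 0.0000.
ρ = 1.6785; 1.6785 > 1 ⇒ diverges.

1.6785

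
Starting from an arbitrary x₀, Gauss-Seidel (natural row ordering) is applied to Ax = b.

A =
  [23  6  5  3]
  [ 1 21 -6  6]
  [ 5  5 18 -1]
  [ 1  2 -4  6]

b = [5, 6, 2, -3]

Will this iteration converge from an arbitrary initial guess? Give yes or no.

A = D + L + U where D = diag(23, 21, 18, 6).
GS T = -(D+L)⁻¹U: row 0 first, T[0,2] = -(5)/(23) = -0.2174; later rows by forward substitution.
  T[0,:] = [+0.0000 -0.2609 -0.2174 -0.1304]
  T[1,:] = [+0.0000 +0.0124 +0.2961 -0.2795]
  T[2,:] = [+0.0000 +0.0690 -0.0219 +0.1694]
  T[3,:] = [+0.0000 +0.0853 -0.0770 +0.2279]
eigenvalue magnitudes: 0.1569, 0.0663, 0.0663, 0.0000.
spectral radius ρ = 0.1569; 0.1569 < 1 ⇒ converges.

yes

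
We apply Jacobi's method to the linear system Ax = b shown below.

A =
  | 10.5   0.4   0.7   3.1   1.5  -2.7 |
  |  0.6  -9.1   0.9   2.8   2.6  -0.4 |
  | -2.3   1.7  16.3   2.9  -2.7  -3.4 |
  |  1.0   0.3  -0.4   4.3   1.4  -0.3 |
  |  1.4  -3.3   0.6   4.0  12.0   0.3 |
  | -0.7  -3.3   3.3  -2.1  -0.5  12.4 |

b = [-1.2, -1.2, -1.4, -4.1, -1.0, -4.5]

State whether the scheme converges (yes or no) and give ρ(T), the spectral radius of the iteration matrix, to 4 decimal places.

yes, ρ = 0.5644

Split A = D + L + U, D = diag(10.5, -9.1, 16.3, 4.3, 12, 12.4).
T_J = -D⁻¹(L+U): T[2,3] = -(2.9)/(16.3) = -0.1779; T[2,2] = 0.
  T[0,:] = [+0.0000 -0.0381 -0.0667 -0.2952 -0.1429 +0.2571]
  T[1,:] = [+0.0659 +0.0000 +0.0989 +0.3077 +0.2857 -0.0440]
  T[2,:] = [+0.1411 -0.1043 +0.0000 -0.1779 +0.1656 +0.2086]
  T[3,:] = [-0.2326 -0.0698 +0.0930 +0.0000 -0.3256 +0.0698]
  T[4,:] = [-0.1167 +0.2750 -0.0500 -0.3333 +0.0000 -0.0250]
  T[5,:] = [+0.0565 +0.2661 -0.2661 +0.1694 +0.0403 +0.0000]
eigenvalue magnitudes: 0.5644, 0.3525, 0.2551, 0.2551, 0.0762, 0.0762.
ρ = 0.5644; 0.5644 < 1 ⇒ converges.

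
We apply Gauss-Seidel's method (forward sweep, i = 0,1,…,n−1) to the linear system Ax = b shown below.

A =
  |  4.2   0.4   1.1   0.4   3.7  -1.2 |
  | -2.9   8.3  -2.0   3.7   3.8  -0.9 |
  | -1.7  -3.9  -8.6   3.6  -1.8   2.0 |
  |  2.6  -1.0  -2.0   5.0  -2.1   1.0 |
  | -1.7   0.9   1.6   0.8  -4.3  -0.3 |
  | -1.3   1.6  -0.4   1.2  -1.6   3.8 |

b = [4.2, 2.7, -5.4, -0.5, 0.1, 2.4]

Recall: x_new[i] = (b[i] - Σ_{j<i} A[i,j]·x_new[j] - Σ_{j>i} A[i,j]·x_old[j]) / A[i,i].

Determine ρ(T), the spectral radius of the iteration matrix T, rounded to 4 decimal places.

0.8809

A = D + L + U where D = diag(4.2, 8.3, -8.6, 5, -4.3, 3.8).
Gauss-Seidel: T = -(D+L)⁻¹U, row 0 first, T[0,2] = -(1.1)/(4.2) = -0.2619; later rows by forward substitution.
  T[0,:] = [+0.0000, -0.0952, -0.2619, -0.0952, -0.8810, +0.2857]
  T[1,:] = [+0.0000, -0.0333, +0.1495, -0.4791, -0.7656, +0.2083]
  T[2,:] = [+0.0000, +0.0339, -0.0160, +0.6547, +0.3120, +0.0816]
  T[3,:] = [+0.0000, +0.0564, +0.1597, +0.2156, +0.8498, -0.2743]
  T[4,:] = [+0.0000, +0.0538, +0.1586, +0.2211, +0.4622, -0.1598]
  T[5,:] = [+0.0000, -0.0102, -0.1379, +0.2631, -0.0199, +0.0380]
|eigenvalues of T|: 0.8809, 0.2649, 0.2649, 0.0787, 0.0198, 0.0000.
spectral radius ρ = 0.8809; 0.8809 < 1 ⇒ converges.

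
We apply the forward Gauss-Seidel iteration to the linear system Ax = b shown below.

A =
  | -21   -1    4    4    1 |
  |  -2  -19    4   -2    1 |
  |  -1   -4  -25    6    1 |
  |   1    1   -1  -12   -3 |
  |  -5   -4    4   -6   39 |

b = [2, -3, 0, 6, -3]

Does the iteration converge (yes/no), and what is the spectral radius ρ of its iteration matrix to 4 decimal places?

yes, ρ = 0.2170

Write A = D+L+U with D = diag(-21, -19, -25, -12, 39).
Gauss-Seidel: T = -(D+L)⁻¹U, row 0 first, T[0,3] = -(4)/(-21) = +0.1905; later rows by forward substitution.
  T[0,:] = [+0.0000  -0.0476  +0.1905  +0.1905  +0.0476]
  T[1,:] = [+0.0000  +0.0050  +0.1905  -0.1253  +0.0476]
  T[2,:] = [+0.0000  +0.0011  -0.0381  +0.2524  +0.0305]
  T[3,:] = [+0.0000  -0.0036  +0.0349  -0.0156  -0.2446]
  T[4,:] = [+0.0000  -0.0063  +0.0532  -0.0167  -0.0298]
|eigenvalues of T|: 0.2170, 0.1186, 0.1186, 0.0253, 0.0000.
ρ(T) = max|λ| = 0.2170; 0.2170 < 1 ⇒ converges.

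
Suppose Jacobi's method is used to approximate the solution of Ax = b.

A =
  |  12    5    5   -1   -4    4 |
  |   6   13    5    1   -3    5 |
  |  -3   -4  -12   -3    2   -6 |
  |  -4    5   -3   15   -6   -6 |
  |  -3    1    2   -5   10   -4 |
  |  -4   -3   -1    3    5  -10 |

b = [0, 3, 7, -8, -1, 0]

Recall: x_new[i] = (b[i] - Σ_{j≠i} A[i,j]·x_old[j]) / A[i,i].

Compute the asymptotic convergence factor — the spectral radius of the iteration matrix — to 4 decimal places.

1.1385

Split A = D + L + U, D = diag(12, 13, -12, 15, 10, -10).
T_J = -D⁻¹(L+U): T[3,0] = -(-4)/(15) = +0.2667; T[3,3] = 0.
  T[0,:] = [+0.0000 -0.4167 -0.4167 +0.0833 +0.3333 -0.3333]
  T[1,:] = [-0.4615 +0.0000 -0.3846 -0.0769 +0.2308 -0.3846]
  T[2,:] = [-0.2500 -0.3333 +0.0000 -0.2500 +0.1667 -0.5000]
  T[3,:] = [+0.2667 -0.3333 +0.2000 +0.0000 +0.4000 +0.4000]
  T[4,:] = [+0.3000 -0.1000 -0.2000 +0.5000 +0.0000 +0.4000]
  T[5,:] = [-0.4000 -0.3000 -0.1000 +0.3000 +0.5000 +0.0000]
eigenvalue magnitudes: 1.1385, 0.9290, 0.4308, 0.3687, 0.3687, 0.0619.
ρ = 1.1385; 1.1385 > 1: divergent.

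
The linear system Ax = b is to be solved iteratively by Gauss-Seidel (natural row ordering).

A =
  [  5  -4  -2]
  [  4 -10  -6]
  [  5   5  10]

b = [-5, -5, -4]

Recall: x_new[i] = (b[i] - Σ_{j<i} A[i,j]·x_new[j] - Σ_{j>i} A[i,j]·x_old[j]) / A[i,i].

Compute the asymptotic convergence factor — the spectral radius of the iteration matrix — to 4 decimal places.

Write A = D+L+U with D = diag(5, -10, 10).
T_GS = -(D+L)⁻¹U: row 0 first, T[0,1] = -(-4)/(5) = +0.8000; later rows by forward substitution.
  T[0,:] = [+0.0000  +0.8000  +0.4000]
  T[1,:] = [+0.0000  +0.3200  -0.4400]
  T[2,:] = [+0.0000  -0.5600  +0.0200]
eigenvalue magnitudes: 0.6886, 0.3486, 0.0000.
ρ = 0.6886; 0.6886 < 1 ⇒ converges.

0.6886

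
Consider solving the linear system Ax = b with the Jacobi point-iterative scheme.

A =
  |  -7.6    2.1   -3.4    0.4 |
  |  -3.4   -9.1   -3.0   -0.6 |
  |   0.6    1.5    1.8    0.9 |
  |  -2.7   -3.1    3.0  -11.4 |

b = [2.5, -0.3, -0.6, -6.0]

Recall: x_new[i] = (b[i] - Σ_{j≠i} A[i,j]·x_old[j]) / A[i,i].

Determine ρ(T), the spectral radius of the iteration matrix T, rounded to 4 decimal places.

0.6950

Split A = D + L + U, D = diag(-7.6, -9.1, 1.8, -11.4).
Jacobi: T = -D⁻¹(L+U), T[0,1] = -(2.1)/(-7.6) = +0.2763; T[0,0] = 0.
  T[0,:] = [+0.0000, +0.2763, -0.4474, +0.0526]
  T[1,:] = [-0.3736, +0.0000, -0.3297, -0.0659]
  T[2,:] = [-0.3333, -0.8333, +0.0000, -0.5000]
  T[3,:] = [-0.2368, -0.2719, +0.2632, +0.0000]
|eigenvalues of T|: 0.6950, 0.5049, 0.5049, 0.0523.
ρ(T) = max|λ| = 0.6950; 0.6950 < 1, so it converges for any x₀.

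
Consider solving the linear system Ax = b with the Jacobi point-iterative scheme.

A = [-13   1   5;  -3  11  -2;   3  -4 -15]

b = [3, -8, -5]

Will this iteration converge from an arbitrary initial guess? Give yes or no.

Diagonal D = diag(-13, 11, -15); L, U strict lower/upper.
T_J = -D⁻¹(L+U): T[2,0] = -(3)/(-15) = +0.2000; T[2,2] = 0.
  T[0,:] = [+0.0000 +0.0769 +0.3846]
  T[1,:] = [+0.2727 +0.0000 +0.1818]
  T[2,:] = [+0.2000 -0.2667 +0.0000]
|λ(T)| sorted: 0.3487, 0.2687, 0.2687.
ρ = 0.3487; 0.3487 < 1: convergent.

yes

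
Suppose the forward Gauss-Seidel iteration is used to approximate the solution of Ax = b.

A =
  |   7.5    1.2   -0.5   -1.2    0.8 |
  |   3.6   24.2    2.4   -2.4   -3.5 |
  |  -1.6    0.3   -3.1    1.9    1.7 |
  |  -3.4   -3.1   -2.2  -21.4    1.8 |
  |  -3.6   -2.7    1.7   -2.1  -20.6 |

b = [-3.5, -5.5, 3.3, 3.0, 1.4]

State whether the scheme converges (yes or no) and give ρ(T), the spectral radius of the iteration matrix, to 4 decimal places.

yes, ρ = 0.1654

Diagonal D = diag(7.5, 24.2, -3.1, -21.4, -20.6); L, U strict lower/upper.
Gauss-Seidel: T = -(D+L)⁻¹U, row 0 first, T[0,3] = -(-1.2)/(7.5) = +0.1600; later rows by forward substitution.
  T[0,:] = [+0.0000  -0.1600  +0.0667  +0.1600  -0.1067]
  T[1,:] = [+0.0000  +0.0238  -0.1091  +0.0754  +0.1605]
  T[2,:] = [+0.0000  +0.0849  -0.0450  +0.5376  +0.6190]
  T[3,:] = [+0.0000  +0.0132  +0.0098  -0.0916  +0.0142]
  T[4,:] = [+0.0000  +0.0305  -0.0021  +0.0159  +0.0472]
eigenvalue magnitudes: 0.1654, 0.1349, 0.1349, 0.0475, 0.0000.
spectral radius ρ = 0.1654; 0.1654 < 1, so it converges for any x₀.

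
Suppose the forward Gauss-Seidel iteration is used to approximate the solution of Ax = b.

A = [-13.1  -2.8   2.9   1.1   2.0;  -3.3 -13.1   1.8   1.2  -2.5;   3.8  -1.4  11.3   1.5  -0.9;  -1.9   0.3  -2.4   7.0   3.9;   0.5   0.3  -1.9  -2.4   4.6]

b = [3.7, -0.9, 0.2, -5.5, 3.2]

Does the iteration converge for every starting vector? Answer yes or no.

Write A = D+L+U with D = diag(-13.1, -13.1, 11.3, 7, 4.6).
Gauss-Seidel: T = -(D+L)⁻¹U, row 0 first, T[0,2] = -(2.9)/(-13.1) = +0.2214; later rows by forward substitution.
  T[0,:] = [+0.0000  -0.2137  +0.2214  +0.0840  +0.1527]
  T[1,:] = [+0.0000  +0.0538  +0.0816  +0.0705  -0.2293]
  T[2,:] = [+0.0000  +0.0785  -0.0643  -0.1523  -0.0001]
  T[3,:] = [+0.0000  -0.0334  +0.0345  -0.0324  -0.5059]
  T[4,:] = [+0.0000  +0.0347  -0.0379  -0.0935  -0.2656]
eigenvalue magnitudes: 0.4039, 0.0858, 0.0858, 0.0794, 0.0000.
ρ(T) = max|λ| = 0.4039; 0.4039 < 1, so it converges for any x₀.

yes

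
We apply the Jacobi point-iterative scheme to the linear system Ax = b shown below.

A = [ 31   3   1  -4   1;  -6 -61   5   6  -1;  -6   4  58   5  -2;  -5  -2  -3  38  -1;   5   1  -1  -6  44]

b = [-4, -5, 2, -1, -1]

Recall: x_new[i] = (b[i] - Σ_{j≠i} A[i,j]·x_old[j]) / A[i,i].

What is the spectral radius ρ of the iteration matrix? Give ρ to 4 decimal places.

Write A = D+L+U with D = diag(31, -61, 58, 38, 44).
Jacobi: T = -D⁻¹(L+U), T[0,1] = -(3)/(31) = -0.0968; T[0,0] = 0.
  T[0,:] = [+0.0000, -0.0968, -0.0323, +0.1290, -0.0323]
  T[1,:] = [-0.0984, +0.0000, +0.0820, +0.0984, -0.0164]
  T[2,:] = [+0.1034, -0.0690, +0.0000, -0.0862, +0.0345]
  T[3,:] = [+0.1316, +0.0526, +0.0789, +0.0000, +0.0263]
  T[4,:] = [-0.1136, -0.0227, +0.0227, +0.1364, +0.0000]
|λ(T)| sorted: 0.2227, 0.1277, 0.1047, 0.1047, 0.0403.
ρ(T) = max|λ| = 0.2227; 0.2227 < 1 ⇒ converges.

0.2227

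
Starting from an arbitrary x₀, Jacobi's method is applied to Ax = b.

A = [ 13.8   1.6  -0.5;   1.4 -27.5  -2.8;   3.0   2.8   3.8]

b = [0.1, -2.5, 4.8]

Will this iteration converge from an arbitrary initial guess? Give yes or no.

Let D = diag(13.8, -27.5, 3.8); L, U the strict triangles.
Jacobi T = -D⁻¹(L+U): T[1,0] = -(1.4)/(-27.5) = +0.0509; T[1,1] = 0.
  T[0,:] = [+0.0000  -0.1159  +0.0362]
  T[1,:] = [+0.0509  +0.0000  -0.1018]
  T[2,:] = [-0.7895  -0.7368  +0.0000]
|λ(T)| sorted: 0.2804, 0.1952, 0.1952.
spectral radius ρ = 0.2804; 0.2804 < 1, so it converges for any x₀.

yes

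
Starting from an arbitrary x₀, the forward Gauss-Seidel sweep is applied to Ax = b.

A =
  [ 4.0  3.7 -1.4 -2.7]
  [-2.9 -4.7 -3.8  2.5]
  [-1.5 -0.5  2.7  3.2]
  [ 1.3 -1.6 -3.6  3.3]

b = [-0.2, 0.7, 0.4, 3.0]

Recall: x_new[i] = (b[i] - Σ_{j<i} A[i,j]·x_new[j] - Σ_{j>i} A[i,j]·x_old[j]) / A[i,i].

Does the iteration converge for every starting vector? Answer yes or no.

no

Let D = diag(4, -4.7, 2.7, 3.3); L, U the strict triangles.
T_GS = -(D+L)⁻¹U: row 0 first, T[0,2] = -(-1.4)/(4) = +0.3500; later rows by forward substitution.
  T[0,:] = [+0.0000 -0.9250 +0.3500 +0.6750]
  T[1,:] = [+0.0000 +0.5707 -1.0245 +0.1154]
  T[2,:] = [+0.0000 -0.4082 +0.0047 -0.7888]
  T[3,:] = [+0.0000 +0.1958 -0.6294 -1.0705]
moduli |λ_i(T)| = 1.4159, 1.1377, 0.2168, 0.0000.
spectral radius ρ = 1.4159; 1.4159 > 1 ⇒ diverges.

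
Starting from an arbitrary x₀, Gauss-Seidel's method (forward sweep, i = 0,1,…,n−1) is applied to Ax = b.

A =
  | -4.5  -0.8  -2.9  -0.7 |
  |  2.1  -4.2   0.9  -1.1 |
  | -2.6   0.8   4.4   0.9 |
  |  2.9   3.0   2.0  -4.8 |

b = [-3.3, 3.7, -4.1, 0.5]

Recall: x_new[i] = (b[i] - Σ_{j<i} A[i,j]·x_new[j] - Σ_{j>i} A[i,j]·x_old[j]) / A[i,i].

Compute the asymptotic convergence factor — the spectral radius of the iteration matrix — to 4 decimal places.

Diagonal D = diag(-4.5, -4.2, 4.4, -4.8); L, U strict lower/upper.
Gauss-Seidel: T = -(D+L)⁻¹U, row 0 first, T[0,2] = -(-2.9)/(-4.5) = -0.6444; later rows by forward substitution.
  T[0,:] = [+0.0000 -0.1778 -0.6444 -0.1556]
  T[1,:] = [+0.0000 -0.0889 -0.1079 -0.3397]
  T[2,:] = [+0.0000 -0.0889 -0.3612 -0.2347]
  T[3,:] = [+0.0000 -0.2000 -0.6073 -0.4041]
|roots of det(T-λI)|: 0.8548, 0.0746, 0.0739, 0.0000.
spectral radius ρ = 0.8548; 0.8548 < 1, so it converges for any x₀.

0.8548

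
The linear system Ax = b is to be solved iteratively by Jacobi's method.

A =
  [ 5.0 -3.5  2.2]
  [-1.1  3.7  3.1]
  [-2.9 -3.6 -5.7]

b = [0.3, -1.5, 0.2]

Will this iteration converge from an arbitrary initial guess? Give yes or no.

A = D + L + U where D = diag(5, 3.7, -5.7).
T_J = -D⁻¹(L+U): T[0,1] = -(-3.5)/(5) = +0.7000; T[0,0] = 0.
  T[0,:] = [+0.0000  +0.7000  -0.4400]
  T[1,:] = [+0.2973  +0.0000  -0.8378]
  T[2,:] = [-0.5088  -0.6316  +0.0000]
|λ(T)| sorted: 1.1383, 0.5785, 0.5785.
spectral radius ρ = 1.1383; 1.1383 > 1 ⇒ diverges.

no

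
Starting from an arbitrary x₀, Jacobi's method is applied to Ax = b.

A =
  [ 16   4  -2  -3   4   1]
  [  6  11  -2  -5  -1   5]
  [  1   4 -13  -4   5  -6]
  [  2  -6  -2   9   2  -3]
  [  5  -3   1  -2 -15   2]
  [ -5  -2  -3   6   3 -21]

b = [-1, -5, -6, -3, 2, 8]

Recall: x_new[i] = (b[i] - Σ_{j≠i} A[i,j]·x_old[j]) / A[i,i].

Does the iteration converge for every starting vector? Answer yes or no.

Split A = D + L + U, D = diag(16, 11, -13, 9, -15, -21).
T_J = -D⁻¹(L+U): T[2,4] = -(5)/(-13) = +0.3846; T[2,2] = 0.
  T[0,:] = [+0.0000 -0.2500 +0.1250 +0.1875 -0.2500 -0.0625]
  T[1,:] = [-0.5455 +0.0000 +0.1818 +0.4545 +0.0909 -0.4545]
  T[2,:] = [+0.0769 +0.3077 +0.0000 -0.3077 +0.3846 -0.4615]
  T[3,:] = [-0.2222 +0.6667 +0.2222 +0.0000 -0.2222 +0.3333]
  T[4,:] = [+0.3333 -0.2000 +0.0667 -0.1333 +0.0000 +0.1333]
  T[5,:] = [-0.2381 -0.0952 -0.1429 +0.2857 +0.1429 +0.0000]
|roots of det(T-λI)|: 0.8790, 0.5433, 0.5433, 0.2990, 0.1476, 0.1476.
spectral radius ρ = 0.8790; 0.8790 < 1: convergent.

yes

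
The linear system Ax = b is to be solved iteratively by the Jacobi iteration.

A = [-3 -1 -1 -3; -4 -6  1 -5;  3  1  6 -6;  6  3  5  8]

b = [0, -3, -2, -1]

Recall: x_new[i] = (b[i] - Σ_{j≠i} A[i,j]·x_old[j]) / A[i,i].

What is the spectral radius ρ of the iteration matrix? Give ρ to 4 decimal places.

1.2260

Let D = diag(-3, -6, 6, 8); L, U the strict triangles.
Jacobi: T = -D⁻¹(L+U), T[2,0] = -(3)/(6) = -0.5000; T[2,2] = 0.
  T[0,:] = [+0.0000 -0.3333 -0.3333 -1.0000]
  T[1,:] = [-0.6667 +0.0000 +0.1667 -0.8333]
  T[2,:] = [-0.5000 -0.1667 +0.0000 +1.0000]
  T[3,:] = [-0.7500 -0.3750 -0.6250 +0.0000]
eigenvalue magnitudes: 1.2260, 0.5762, 0.5762, 0.5545.
spectral radius ρ = 1.2260; 1.2260 > 1, so it fails to converge.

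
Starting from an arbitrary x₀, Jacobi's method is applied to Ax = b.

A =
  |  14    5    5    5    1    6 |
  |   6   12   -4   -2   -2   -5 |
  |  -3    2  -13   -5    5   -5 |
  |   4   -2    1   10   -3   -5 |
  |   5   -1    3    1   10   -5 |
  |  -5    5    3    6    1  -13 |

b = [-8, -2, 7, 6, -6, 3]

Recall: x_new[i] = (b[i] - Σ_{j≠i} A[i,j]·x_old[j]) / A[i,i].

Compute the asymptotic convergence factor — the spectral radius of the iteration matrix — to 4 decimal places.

Split A = D + L + U, D = diag(14, 12, -13, 10, 10, -13).
Jacobi: T = -D⁻¹(L+U), T[3,0] = -(4)/(10) = -0.4000; T[3,3] = 0.
  T[0,:] = [+0.0000 -0.3571 -0.3571 -0.3571 -0.0714 -0.4286]
  T[1,:] = [-0.5000 +0.0000 +0.3333 +0.1667 +0.1667 +0.4167]
  T[2,:] = [-0.2308 +0.1538 +0.0000 -0.3846 +0.3846 -0.3846]
  T[3,:] = [-0.4000 +0.2000 -0.1000 +0.0000 +0.3000 +0.5000]
  T[4,:] = [-0.5000 +0.1000 -0.3000 -0.1000 +0.0000 +0.5000]
  T[5,:] = [-0.3846 +0.3846 +0.2308 +0.4615 +0.0769 +0.0000]
eigenvalue magnitudes: 1.2413, 0.5074, 0.5074, 0.4596, 0.3823, 0.2563.
ρ(T) = max|λ| = 1.2413; 1.2413 > 1, so it fails to converge.

1.2413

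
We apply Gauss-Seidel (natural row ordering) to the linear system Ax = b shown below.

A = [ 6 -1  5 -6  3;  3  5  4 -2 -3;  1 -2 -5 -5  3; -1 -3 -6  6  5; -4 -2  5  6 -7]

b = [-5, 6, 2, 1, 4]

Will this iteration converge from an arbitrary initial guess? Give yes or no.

A = D + L + U where D = diag(6, 5, -5, 6, -7).
T_GS = -(D+L)⁻¹U: row 0 first, T[0,2] = -(5)/(6) = -0.8333; later rows by forward substitution.
  T[0,:] = [+0.0000  +0.1667  -0.8333  +1.0000  -0.5000]
  T[1,:] = [+0.0000  -0.1000  -0.3000  -0.2000  +0.9000]
  T[2,:] = [+0.0000  +0.0733  -0.0467  -0.7200  +0.1400]
  T[3,:] = [+0.0000  +0.0511  -0.3356  -0.6533  -0.3267]
  T[4,:] = [+0.0000  +0.0295  +0.2410  -1.5886  -0.1514]
eigenvalue magnitudes: 1.2817, 0.6610, 0.2738, 0.2738, 0.0000.
ρ = 1.2817; 1.2817 > 1, so it fails to converge.

no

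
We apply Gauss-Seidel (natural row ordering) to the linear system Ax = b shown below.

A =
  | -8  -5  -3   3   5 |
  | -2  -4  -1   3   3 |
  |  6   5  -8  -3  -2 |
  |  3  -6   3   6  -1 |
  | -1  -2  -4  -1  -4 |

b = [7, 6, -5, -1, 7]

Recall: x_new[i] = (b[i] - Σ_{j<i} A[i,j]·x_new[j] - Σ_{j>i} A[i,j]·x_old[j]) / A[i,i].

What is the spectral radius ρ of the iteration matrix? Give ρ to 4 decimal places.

Split A = D + L + U, D = diag(-8, -4, -8, 6, -4).
GS T = -(D+L)⁻¹U: row 0 first, T[0,4] = -(5)/(-8) = +0.6250; later rows by forward substitution.
  T[0,:] = [+0.0000  -0.6250  -0.3750  +0.3750  +0.6250]
  T[1,:] = [+0.0000  +0.3125  -0.0625  +0.5625  +0.4375]
  T[2,:] = [+0.0000  -0.2734  -0.3203  +0.2578  +0.4922]
  T[3,:] = [+0.0000  +0.7617  +0.2852  +0.2461  +0.0456]
  T[4,:] = [+0.0000  +0.0830  +0.3740  -0.6943  -0.8786]
eigenvalue magnitudes: 1.3423, 0.8008, 0.0624, 0.0364, 0.0000.
ρ(T) = max|λ| = 1.3423; 1.3423 > 1 ⇒ diverges.

1.3423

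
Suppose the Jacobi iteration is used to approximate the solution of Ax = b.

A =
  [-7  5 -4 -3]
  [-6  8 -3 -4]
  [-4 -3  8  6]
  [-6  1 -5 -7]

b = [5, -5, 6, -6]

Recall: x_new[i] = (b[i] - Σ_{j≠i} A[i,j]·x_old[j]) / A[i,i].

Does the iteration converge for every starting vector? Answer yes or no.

Write A = D+L+U with D = diag(-7, 8, 8, -7).
T_J = -D⁻¹(L+U): T[0,1] = -(5)/(-7) = +0.7143; T[0,0] = 0.
  T[0,:] = [+0.0000 +0.7143 -0.5714 -0.4286]
  T[1,:] = [+0.7500 +0.0000 +0.3750 +0.5000]
  T[2,:] = [+0.5000 +0.3750 +0.0000 -0.7500]
  T[3,:] = [-0.8571 +0.1429 -0.7143 +0.0000]
moduli |λ_i(T)| = 1.3750, 0.7925, 0.7925, 0.0709.
ρ(T) = max|λ| = 1.3750; 1.3750 > 1: divergent.

no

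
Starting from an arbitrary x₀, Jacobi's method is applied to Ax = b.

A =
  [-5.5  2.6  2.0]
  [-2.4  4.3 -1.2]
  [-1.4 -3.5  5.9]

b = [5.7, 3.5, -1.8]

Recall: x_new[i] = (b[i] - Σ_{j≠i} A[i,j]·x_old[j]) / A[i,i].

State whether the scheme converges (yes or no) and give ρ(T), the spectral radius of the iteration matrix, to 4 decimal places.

yes, ρ = 0.8351

Write A = D+L+U with D = diag(-5.5, 4.3, 5.9).
Jacobi T = -D⁻¹(L+U): T[1,0] = -(-2.4)/(4.3) = +0.5581; T[1,1] = 0.
  T[0,:] = [+0.0000  +0.4727  +0.3636]
  T[1,:] = [+0.5581  +0.0000  +0.2791]
  T[2,:] = [+0.2373  +0.5932  +0.0000]
|roots of det(T-λI)|: 0.8351, 0.4262, 0.4262.
ρ(T) = max|λ| = 0.8351; 0.8351 < 1 ⇒ converges.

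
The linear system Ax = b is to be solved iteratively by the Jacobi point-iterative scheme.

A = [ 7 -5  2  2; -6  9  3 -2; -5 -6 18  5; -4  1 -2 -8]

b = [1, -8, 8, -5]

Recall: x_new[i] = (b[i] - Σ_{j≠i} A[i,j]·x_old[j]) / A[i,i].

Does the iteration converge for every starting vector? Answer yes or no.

Split A = D + L + U, D = diag(7, 9, 18, -8).
Jacobi T = -D⁻¹(L+U): T[1,2] = -(3)/(9) = -0.3333; T[1,1] = 0.
  T[0,:] = [+0.0000 +0.7143 -0.2857 -0.2857]
  T[1,:] = [+0.6667 +0.0000 -0.3333 +0.2222]
  T[2,:] = [+0.2778 +0.3333 +0.0000 -0.2778]
  T[3,:] = [-0.5000 +0.1250 -0.2500 +0.0000]
moduli |λ_i(T)| = 0.8884, 0.5802, 0.5802, 0.0759.
ρ = 0.8884; 0.8884 < 1: convergent.

yes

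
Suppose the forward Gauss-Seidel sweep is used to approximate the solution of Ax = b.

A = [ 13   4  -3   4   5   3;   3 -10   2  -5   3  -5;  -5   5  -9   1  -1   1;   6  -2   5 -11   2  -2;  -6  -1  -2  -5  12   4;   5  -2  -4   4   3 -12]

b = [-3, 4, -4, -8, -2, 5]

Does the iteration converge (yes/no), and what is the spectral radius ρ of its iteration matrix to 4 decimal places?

yes, ρ = 0.8469

Let D = diag(13, -10, -9, -11, 12, -12); L, U the strict triangles.
GS T = -(D+L)⁻¹U: row 0 first, T[0,2] = -(-3)/(13) = +0.2308; later rows by forward substitution.
  T[0,:] = [+0.0000 -0.3077 +0.2308 -0.3077 -0.3846 -0.2308]
  T[1,:] = [+0.0000 -0.0923 +0.2692 -0.5923 +0.1846 -0.5692]
  T[2,:] = [+0.0000 +0.1197 +0.0214 -0.0470 +0.2051 -0.0769]
  T[3,:] = [+0.0000 -0.0967 +0.0866 -0.0815 +0.0317 -0.2392]
  T[4,:] = [+0.0000 -0.1819 +0.1775 -0.2450 -0.1295 -0.6086]
  T[5,:] = [+0.0000 -0.2304 +0.1174 -0.1022 -0.2812 -0.2075]
moduli |λ_i(T)| = 0.8469, 0.3440, 0.1423, 0.1215, 0.0343, 0.0000.
ρ = 0.8469; 0.8469 < 1, so it converges for any x₀.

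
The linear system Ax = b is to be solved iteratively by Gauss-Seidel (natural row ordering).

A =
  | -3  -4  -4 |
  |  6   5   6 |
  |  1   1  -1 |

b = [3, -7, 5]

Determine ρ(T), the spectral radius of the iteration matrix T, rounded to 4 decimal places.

1.6414

Write A = D+L+U with D = diag(-3, 5, -1).
Gauss-Seidel: T = -(D+L)⁻¹U, row 0 first, T[0,1] = -(-4)/(-3) = -1.3333; later rows by forward substitution.
  T[0,:] = [+0.0000, -1.3333, -1.3333]
  T[1,:] = [+0.0000, +1.6000, +0.4000]
  T[2,:] = [+0.0000, +0.2667, -0.9333]
eigenvalue magnitudes: 1.6414, 0.9748, 0.0000.
ρ(T) = max|λ| = 1.6414; 1.6414 > 1 ⇒ diverges.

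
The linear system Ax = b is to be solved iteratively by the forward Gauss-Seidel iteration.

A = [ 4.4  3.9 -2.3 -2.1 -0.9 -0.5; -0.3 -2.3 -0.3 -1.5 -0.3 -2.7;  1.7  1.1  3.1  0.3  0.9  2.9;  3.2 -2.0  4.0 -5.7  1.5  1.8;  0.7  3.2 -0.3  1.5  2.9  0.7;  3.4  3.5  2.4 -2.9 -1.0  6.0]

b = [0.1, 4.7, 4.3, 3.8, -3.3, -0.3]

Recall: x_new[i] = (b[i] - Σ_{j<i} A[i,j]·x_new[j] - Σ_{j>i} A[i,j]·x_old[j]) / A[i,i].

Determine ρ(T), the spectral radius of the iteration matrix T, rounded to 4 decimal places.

1.3650

A = D + L + U where D = diag(4.4, -2.3, 3.1, -5.7, 2.9, 6).
GS T = -(D+L)⁻¹U: row 0 first, T[0,4] = -(-0.9)/(4.4) = +0.2045; later rows by forward substitution.
  T[0,:] = [+0.0000 -0.8864 +0.5227 +0.4773 +0.2045 +0.1136]
  T[1,:] = [+0.0000 +0.1156 -0.1986 -0.7144 -0.1571 -1.1887]
  T[2,:] = [+0.0000 +0.4450 -0.2162 -0.1050 -0.3467 -0.5760]
  T[3,:] = [+0.0000 -0.2259 +0.2114 +0.4449 +0.1898 +0.3925]
  T[4,:] = [+0.0000 +0.2492 -0.0387 +0.4321 -0.0100 +0.7803]
  T[5,:] = [+0.0000 +0.1892 +0.0019 +0.4754 +0.2045 +1.1792]
|eigenvalues of T|: 1.3650, 0.3706, 0.3147, 0.0503, 0.0503, 0.0000.
spectral radius ρ = 1.3650; 1.3650 > 1 ⇒ diverges.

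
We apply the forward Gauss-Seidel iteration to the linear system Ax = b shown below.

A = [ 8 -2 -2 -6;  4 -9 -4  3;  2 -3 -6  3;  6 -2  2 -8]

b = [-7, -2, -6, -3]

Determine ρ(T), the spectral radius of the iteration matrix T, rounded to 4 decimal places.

0.8407

Split A = D + L + U, D = diag(8, -9, -6, -8).
GS T = -(D+L)⁻¹U: row 0 first, T[0,1] = -(-2)/(8) = +0.2500; later rows by forward substitution.
  T[0,:] = [+0.0000 +0.2500 +0.2500 +0.7500]
  T[1,:] = [+0.0000 +0.1111 -0.3333 +0.6667]
  T[2,:] = [+0.0000 +0.0278 +0.2500 +0.4167]
  T[3,:] = [+0.0000 +0.1667 +0.3333 +0.5000]
|roots of det(T-λI)|: 0.8407, 0.2331, 0.2127, 0.0000.
spectral radius ρ = 0.8407; 0.8407 < 1: convergent.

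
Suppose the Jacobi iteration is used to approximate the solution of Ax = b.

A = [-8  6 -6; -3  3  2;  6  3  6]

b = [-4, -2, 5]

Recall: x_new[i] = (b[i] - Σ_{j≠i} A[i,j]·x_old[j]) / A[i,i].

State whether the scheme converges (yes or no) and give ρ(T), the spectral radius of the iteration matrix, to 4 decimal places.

no, ρ = 1.5487

Let D = diag(-8, 3, 6); L, U the strict triangles.
Jacobi T = -D⁻¹(L+U): T[2,1] = -(3)/(6) = -0.5000; T[2,2] = 0.
  T[0,:] = [+0.0000, +0.7500, -0.7500]
  T[1,:] = [+1.0000, +0.0000, -0.6667]
  T[2,:] = [-1.0000, -0.5000, +0.0000]
|eigenvalues of T|: 1.5487, 0.9603, 0.5884.
ρ(T) = max|λ| = 1.5487; 1.5487 > 1, so it fails to converge.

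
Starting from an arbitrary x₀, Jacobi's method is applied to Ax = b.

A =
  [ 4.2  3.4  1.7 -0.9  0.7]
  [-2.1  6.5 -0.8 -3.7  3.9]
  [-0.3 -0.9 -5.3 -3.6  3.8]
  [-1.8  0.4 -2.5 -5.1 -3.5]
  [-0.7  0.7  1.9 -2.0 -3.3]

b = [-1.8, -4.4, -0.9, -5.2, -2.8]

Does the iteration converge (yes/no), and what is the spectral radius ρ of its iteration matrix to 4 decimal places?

no, ρ = 1.2415

Write A = D+L+U with D = diag(4.2, 6.5, -5.3, -5.1, -3.3).
Jacobi T = -D⁻¹(L+U): T[2,4] = -(3.8)/(-5.3) = +0.7170; T[2,2] = 0.
  T[0,:] = [+0.0000 -0.8095 -0.4048 +0.2143 -0.1667]
  T[1,:] = [+0.3231 +0.0000 +0.1231 +0.5692 -0.6000]
  T[2,:] = [-0.0566 -0.1698 +0.0000 -0.6792 +0.7170]
  T[3,:] = [-0.3529 +0.0784 -0.4902 +0.0000 -0.6863]
  T[4,:] = [-0.2121 +0.2121 +0.5758 -0.6061 +0.0000]
|eigenvalues of T|: 1.2415, 0.6225, 0.5368, 0.5368, 0.3940.
ρ(T) = max|λ| = 1.2415; 1.2415 > 1, so it fails to converge.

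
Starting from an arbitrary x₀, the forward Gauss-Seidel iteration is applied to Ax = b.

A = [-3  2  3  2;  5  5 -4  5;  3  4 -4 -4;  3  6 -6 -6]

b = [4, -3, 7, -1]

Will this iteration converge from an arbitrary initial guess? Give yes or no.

Split A = D + L + U, D = diag(-3, 5, -4, -6).
T_GS = -(D+L)⁻¹U: row 0 first, T[0,3] = -(2)/(-3) = +0.6667; later rows by forward substitution.
  T[0,:] = [+0.0000, +0.6667, +1.0000, +0.6667]
  T[1,:] = [+0.0000, -0.6667, -0.2000, -1.6667]
  T[2,:] = [+0.0000, -0.1667, +0.5500, -2.1667]
  T[3,:] = [+0.0000, -0.1667, -0.2500, +0.8333]
|λ(T)| sorted: 1.4832, 0.9548, 0.1883, 0.0000.
ρ(T) = max|λ| = 1.4832; 1.4832 > 1: divergent.

no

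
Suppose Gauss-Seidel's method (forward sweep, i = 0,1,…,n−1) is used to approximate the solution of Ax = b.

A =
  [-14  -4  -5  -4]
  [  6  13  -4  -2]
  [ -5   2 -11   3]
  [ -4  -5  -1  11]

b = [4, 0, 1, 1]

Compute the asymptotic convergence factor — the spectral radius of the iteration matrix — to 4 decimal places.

Diagonal D = diag(-14, 13, -11, 11); L, U strict lower/upper.
T_GS = -(D+L)⁻¹U: row 0 first, T[0,3] = -(-4)/(-14) = -0.2857; later rows by forward substitution.
  T[0,:] = [+0.0000 -0.2857 -0.3571 -0.2857]
  T[1,:] = [+0.0000 +0.1319 +0.4725 +0.2857]
  T[2,:] = [+0.0000 +0.1538 +0.2483 +0.4545]
  T[3,:] = [+0.0000 -0.0300 +0.1075 +0.0673]
|roots of det(T-λI)|: 0.5203, 0.1709, 0.0980, 0.0000.
ρ(T) = max|λ| = 0.5203; 0.5203 < 1: convergent.

0.5203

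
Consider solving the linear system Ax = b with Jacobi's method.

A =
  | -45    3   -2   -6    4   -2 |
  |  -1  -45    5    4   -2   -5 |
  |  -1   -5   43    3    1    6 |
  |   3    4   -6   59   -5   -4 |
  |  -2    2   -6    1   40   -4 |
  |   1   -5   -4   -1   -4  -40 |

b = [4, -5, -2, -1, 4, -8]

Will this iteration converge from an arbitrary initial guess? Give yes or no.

yes

Split A = D + L + U, D = diag(-45, -45, 43, 59, 40, -40).
Jacobi T = -D⁻¹(L+U): T[5,4] = -(-4)/(-40) = -0.1000; T[5,5] = 0.
  T[0,:] = [+0.0000, +0.0667, -0.0444, -0.1333, +0.0889, -0.0444]
  T[1,:] = [-0.0222, +0.0000, +0.1111, +0.0889, -0.0444, -0.1111]
  T[2,:] = [+0.0233, +0.1163, +0.0000, -0.0698, -0.0233, -0.1395]
  T[3,:] = [-0.0508, -0.0678, +0.1017, +0.0000, +0.0847, +0.0678]
  T[4,:] = [+0.0500, -0.0500, +0.1500, -0.0250, +0.0000, +0.1000]
  T[5,:] = [+0.0250, -0.1250, -0.1000, -0.0250, -0.1000, +0.0000]
|λ(T)| sorted: 0.2311, 0.1364, 0.1364, 0.1201, 0.1201, 0.0334.
ρ = 0.2311; 0.2311 < 1: convergent.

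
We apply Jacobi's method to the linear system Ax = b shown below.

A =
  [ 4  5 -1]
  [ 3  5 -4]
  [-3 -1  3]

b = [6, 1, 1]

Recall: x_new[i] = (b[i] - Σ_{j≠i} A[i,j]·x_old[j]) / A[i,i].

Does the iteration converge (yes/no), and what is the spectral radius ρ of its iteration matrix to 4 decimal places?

no, ρ = 1.4169

Diagonal D = diag(4, 5, 3); L, U strict lower/upper.
Jacobi T = -D⁻¹(L+U): T[0,2] = -(-1)/(4) = +0.2500; T[0,0] = 0.
  T[0,:] = [+0.0000  -1.2500  +0.2500]
  T[1,:] = [-0.6000  +0.0000  +0.8000]
  T[2,:] = [+1.0000  +0.3333  +0.0000]
|λ(T)| sorted: 1.4169, 0.8608, 0.8608.
ρ(T) = max|λ| = 1.4169; 1.4169 > 1 ⇒ diverges.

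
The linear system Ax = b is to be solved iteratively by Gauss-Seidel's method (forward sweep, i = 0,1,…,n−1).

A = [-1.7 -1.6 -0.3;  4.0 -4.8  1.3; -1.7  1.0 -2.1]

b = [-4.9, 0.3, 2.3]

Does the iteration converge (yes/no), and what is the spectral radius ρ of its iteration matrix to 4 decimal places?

Diagonal D = diag(-1.7, -4.8, -2.1); L, U strict lower/upper.
GS T = -(D+L)⁻¹U: row 0 first, T[0,2] = -(-0.3)/(-1.7) = -0.1765; later rows by forward substitution.
  T[0,:] = [+0.0000 -0.9412 -0.1765]
  T[1,:] = [+0.0000 -0.7843 +0.1238]
  T[2,:] = [+0.0000 +0.3884 +0.2018]
eigenvalue magnitudes: 0.8309, 0.2484, 0.0000.
ρ(T) = max|λ| = 0.8309; 0.8309 < 1: convergent.

yes, ρ = 0.8309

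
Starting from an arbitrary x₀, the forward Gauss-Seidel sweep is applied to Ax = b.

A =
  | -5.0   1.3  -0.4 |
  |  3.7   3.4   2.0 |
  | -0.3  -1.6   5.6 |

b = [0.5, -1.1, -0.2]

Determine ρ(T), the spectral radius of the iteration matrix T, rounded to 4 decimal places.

Diagonal D = diag(-5, 3.4, 5.6); L, U strict lower/upper.
Gauss-Seidel: T = -(D+L)⁻¹U, row 0 first, T[0,1] = -(1.3)/(-5) = +0.2600; later rows by forward substitution.
  T[0,:] = [+0.0000, +0.2600, -0.0800]
  T[1,:] = [+0.0000, -0.2829, -0.5012]
  T[2,:] = [+0.0000, -0.0669, -0.1475]
moduli |λ_i(T)| = 0.4105, 0.0200, 0.0000.
ρ(T) = max|λ| = 0.4105; 0.4105 < 1: convergent.

0.4105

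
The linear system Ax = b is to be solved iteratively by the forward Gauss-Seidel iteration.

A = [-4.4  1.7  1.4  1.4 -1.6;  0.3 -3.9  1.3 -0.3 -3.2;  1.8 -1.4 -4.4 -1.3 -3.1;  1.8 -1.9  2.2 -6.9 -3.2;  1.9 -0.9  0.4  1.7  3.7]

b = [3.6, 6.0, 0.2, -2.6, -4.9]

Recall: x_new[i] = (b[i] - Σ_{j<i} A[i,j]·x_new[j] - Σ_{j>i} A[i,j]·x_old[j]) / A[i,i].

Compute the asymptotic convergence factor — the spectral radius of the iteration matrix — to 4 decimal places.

0.8508

Write A = D+L+U with D = diag(-4.4, -3.9, -4.4, -6.9, 3.7).
Gauss-Seidel: T = -(D+L)⁻¹U, row 0 first, T[0,3] = -(1.4)/(-4.4) = +0.3182; later rows by forward substitution.
  T[0,:] = [+0.0000  +0.3864  +0.3182  +0.3182  -0.3636]
  T[1,:] = [+0.0000  +0.0297  +0.3578  -0.0524  -0.8485]
  T[2,:] = [+0.0000  +0.1486  +0.0163  -0.1486  -0.5833]
  T[3,:] = [+0.0000  +0.1400  -0.0103  +0.0501  -0.5110]
  T[4,:] = [+0.0000  -0.2716  -0.0734  -0.1831  +0.2782]
eigenvalue magnitudes: 0.8508, 0.3011, 0.3011, 0.1175, 0.0000.
spectral radius ρ = 0.8508; 0.8508 < 1: convergent.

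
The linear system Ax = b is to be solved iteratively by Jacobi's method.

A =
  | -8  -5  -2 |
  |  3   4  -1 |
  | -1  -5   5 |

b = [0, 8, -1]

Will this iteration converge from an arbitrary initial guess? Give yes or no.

Diagonal D = diag(-8, 4, 5); L, U strict lower/upper.
Jacobi: T = -D⁻¹(L+U), T[2,0] = -(-1)/(5) = +0.2000; T[2,2] = 0.
  T[0,:] = [+0.0000  -0.6250  -0.2500]
  T[1,:] = [-0.7500  +0.0000  +0.2500]
  T[2,:] = [+0.2000  +1.0000  +0.0000]
eigenvalue magnitudes: 0.9161, 0.6562, 0.2599.
ρ(T) = max|λ| = 0.9161; 0.9161 < 1 ⇒ converges.

yes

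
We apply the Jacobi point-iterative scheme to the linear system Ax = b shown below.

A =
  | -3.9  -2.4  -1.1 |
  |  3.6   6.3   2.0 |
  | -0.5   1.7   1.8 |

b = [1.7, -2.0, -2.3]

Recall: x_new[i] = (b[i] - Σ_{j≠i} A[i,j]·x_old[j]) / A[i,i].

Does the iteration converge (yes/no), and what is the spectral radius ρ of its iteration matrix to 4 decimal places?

yes, ρ = 0.8312

Diagonal D = diag(-3.9, 6.3, 1.8); L, U strict lower/upper.
T_J = -D⁻¹(L+U): T[0,1] = -(-2.4)/(-3.9) = -0.6154; T[0,0] = 0.
  T[0,:] = [+0.0000  -0.6154  -0.2821]
  T[1,:] = [-0.5714  +0.0000  -0.3175]
  T[2,:] = [+0.2778  -0.9444  +0.0000]
|roots of det(T-λI)|: 0.8312, 0.6499, 0.1813.
ρ = 0.8312; 0.8312 < 1: convergent.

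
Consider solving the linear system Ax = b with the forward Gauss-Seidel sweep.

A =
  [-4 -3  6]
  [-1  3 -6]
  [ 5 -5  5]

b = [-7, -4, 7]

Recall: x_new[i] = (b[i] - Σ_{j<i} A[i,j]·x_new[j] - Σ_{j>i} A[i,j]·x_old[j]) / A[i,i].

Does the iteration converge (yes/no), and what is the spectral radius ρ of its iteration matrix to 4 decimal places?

A = D + L + U where D = diag(-4, 3, 5).
GS T = -(D+L)⁻¹U: row 0 first, T[0,1] = -(-3)/(-4) = -0.7500; later rows by forward substitution.
  T[0,:] = [+0.0000 -0.7500 +1.5000]
  T[1,:] = [+0.0000 -0.2500 +2.5000]
  T[2,:] = [+0.0000 +0.5000 +1.0000]
|λ(T)| sorted: 1.6559, 0.9059, 0.0000.
ρ(T) = max|λ| = 1.6559; 1.6559 > 1, so it fails to converge.

no, ρ = 1.6559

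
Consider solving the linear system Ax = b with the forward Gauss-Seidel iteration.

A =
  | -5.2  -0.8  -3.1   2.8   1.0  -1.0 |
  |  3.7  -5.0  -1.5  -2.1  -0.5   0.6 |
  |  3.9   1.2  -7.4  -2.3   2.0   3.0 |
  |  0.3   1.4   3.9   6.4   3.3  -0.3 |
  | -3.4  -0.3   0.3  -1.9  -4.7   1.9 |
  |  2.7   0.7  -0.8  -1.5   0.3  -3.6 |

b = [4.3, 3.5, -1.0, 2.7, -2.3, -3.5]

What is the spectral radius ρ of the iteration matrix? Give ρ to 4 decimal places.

A = D + L + U where D = diag(-5.2, -5, -7.4, 6.4, -4.7, -3.6).
Gauss-Seidel: T = -(D+L)⁻¹U, row 0 first, T[0,4] = -(1)/(-5.2) = +0.1923; later rows by forward substitution.
  T[0,:] = [+0.0000, -0.1538, -0.5962, +0.5385, +0.1923, -0.1923]
  T[1,:] = [+0.0000, -0.1138, -0.7412, -0.0215, +0.0423, -0.0223]
  T[2,:] = [+0.0000, -0.0995, -0.4344, -0.0305, +0.3785, +0.3004]
  T[3,:] = [+0.0000, +0.0928, +0.4548, -0.0019, -0.7645, -0.1223]
  T[4,:] = [+0.0000, +0.0747, +0.2670, -0.3893, +0.1914, +0.6134]
  T[5,:] = [+0.0000, -0.1478, -0.6619, +0.3748, +0.4029, -0.1133]
eigenvalue magnitudes: 0.8414, 0.4891, 0.4161, 0.2424, 0.0540, 0.0000.
ρ = 0.8414; 0.8414 < 1: convergent.

0.8414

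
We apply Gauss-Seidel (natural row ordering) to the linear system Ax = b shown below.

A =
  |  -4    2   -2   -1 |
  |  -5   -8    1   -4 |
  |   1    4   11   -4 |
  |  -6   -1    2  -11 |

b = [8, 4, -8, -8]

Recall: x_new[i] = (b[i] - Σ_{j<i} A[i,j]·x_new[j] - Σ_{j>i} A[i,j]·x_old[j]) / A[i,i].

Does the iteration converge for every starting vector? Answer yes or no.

Let D = diag(-4, -8, 11, -11); L, U the strict triangles.
T_GS = -(D+L)⁻¹U: row 0 first, T[0,3] = -(-1)/(-4) = -0.2500; later rows by forward substitution.
  T[0,:] = [+0.0000 +0.5000 -0.5000 -0.2500]
  T[1,:] = [+0.0000 -0.3125 +0.4375 -0.3438]
  T[2,:] = [+0.0000 +0.0682 -0.1136 +0.5114]
  T[3,:] = [+0.0000 -0.2319 +0.2123 +0.2606]
moduli |λ_i(T)| = 0.6481, 0.4390, 0.0436, 0.0000.
ρ = 0.6481; 0.6481 < 1 ⇒ converges.

yes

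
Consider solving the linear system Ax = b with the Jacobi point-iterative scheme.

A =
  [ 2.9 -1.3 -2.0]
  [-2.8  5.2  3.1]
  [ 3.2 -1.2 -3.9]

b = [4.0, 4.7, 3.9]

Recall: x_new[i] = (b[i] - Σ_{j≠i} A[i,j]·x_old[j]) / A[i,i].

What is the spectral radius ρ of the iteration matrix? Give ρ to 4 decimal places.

1.1335

Split A = D + L + U, D = diag(2.9, 5.2, -3.9).
T_J = -D⁻¹(L+U): T[0,2] = -(-2)/(2.9) = +0.6897; T[0,0] = 0.
  T[0,:] = [+0.0000 +0.4483 +0.6897]
  T[1,:] = [+0.5385 +0.0000 -0.5962]
  T[2,:] = [+0.8205 -0.3077 +0.0000]
eigenvalue magnitudes: 1.1335, 0.7311, 0.4025.
ρ = 1.1335; 1.1335 > 1: divergent.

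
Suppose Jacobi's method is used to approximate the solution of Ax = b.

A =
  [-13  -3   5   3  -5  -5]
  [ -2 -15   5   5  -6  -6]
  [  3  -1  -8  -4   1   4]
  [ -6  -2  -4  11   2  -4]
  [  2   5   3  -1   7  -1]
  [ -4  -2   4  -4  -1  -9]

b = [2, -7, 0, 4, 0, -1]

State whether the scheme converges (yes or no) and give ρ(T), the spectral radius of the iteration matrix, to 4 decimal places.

Split A = D + L + U, D = diag(-13, -15, -8, 11, 7, -9).
Jacobi: T = -D⁻¹(L+U), T[0,3] = -(3)/(-13) = +0.2308; T[0,0] = 0.
  T[0,:] = [+0.0000, -0.2308, +0.3846, +0.2308, -0.3846, -0.3846]
  T[1,:] = [-0.1333, +0.0000, +0.3333, +0.3333, -0.4000, -0.4000]
  T[2,:] = [+0.3750, -0.1250, +0.0000, -0.5000, +0.1250, +0.5000]
  T[3,:] = [+0.5455, +0.1818, +0.3636, +0.0000, -0.1818, +0.3636]
  T[4,:] = [-0.2857, -0.7143, -0.4286, +0.1429, +0.0000, +0.1429]
  T[5,:] = [-0.4444, -0.2222, +0.4444, -0.4444, -0.1111, +0.0000]
eigenvalue magnitudes: 1.1412, 0.5485, 0.5485, 0.4670, 0.2441, 0.2171.
spectral radius ρ = 1.1412; 1.1412 > 1, so it fails to converge.

no, ρ = 1.1412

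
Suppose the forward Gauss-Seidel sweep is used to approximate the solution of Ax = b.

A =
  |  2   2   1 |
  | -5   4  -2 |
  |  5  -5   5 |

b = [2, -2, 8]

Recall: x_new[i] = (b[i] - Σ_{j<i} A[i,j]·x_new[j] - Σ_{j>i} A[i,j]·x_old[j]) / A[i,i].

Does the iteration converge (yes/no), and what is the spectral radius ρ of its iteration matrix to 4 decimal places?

no, ρ = 1.2690

A = D + L + U where D = diag(2, 4, 5).
Gauss-Seidel: T = -(D+L)⁻¹U, row 0 first, T[0,1] = -(2)/(2) = -1.0000; later rows by forward substitution.
  T[0,:] = [+0.0000, -1.0000, -0.5000]
  T[1,:] = [+0.0000, -1.2500, -0.1250]
  T[2,:] = [+0.0000, -0.2500, +0.3750]
|λ(T)| sorted: 1.2690, 0.3940, 0.0000.
spectral radius ρ = 1.2690; 1.2690 > 1 ⇒ diverges.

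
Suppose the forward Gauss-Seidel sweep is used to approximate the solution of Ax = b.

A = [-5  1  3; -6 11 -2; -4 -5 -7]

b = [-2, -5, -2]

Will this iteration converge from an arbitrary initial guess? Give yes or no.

Write A = D+L+U with D = diag(-5, 11, -7).
GS T = -(D+L)⁻¹U: row 0 first, T[0,2] = -(3)/(-5) = +0.6000; later rows by forward substitution.
  T[0,:] = [+0.0000 +0.2000 +0.6000]
  T[1,:] = [+0.0000 +0.1091 +0.5091]
  T[2,:] = [+0.0000 -0.1922 -0.7065]
moduli |λ_i(T)| = 0.5603, 0.0371, 0.0000.
ρ(T) = max|λ| = 0.5603; 0.5603 < 1: convergent.

yes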